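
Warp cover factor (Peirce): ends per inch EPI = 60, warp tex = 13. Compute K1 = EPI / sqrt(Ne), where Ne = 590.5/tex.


Formula: K1 = EPI / sqrt(Ne), with Ne = 590.5 / tex_warp
Step 1: Ne = 590.5 / 13 = 45.423
Step 2: sqrt(Ne) = sqrt(45.423) = 6.7397
Step 3: K1 = 60 / 6.7397 = 8.9

8.9


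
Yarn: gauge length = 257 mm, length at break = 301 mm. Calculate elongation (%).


Formula: Elongation (%) = ((L_break - L0) / L0) * 100
Step 1: Extension = 301 - 257 = 44 mm
Step 2: Elongation = (44 / 257) * 100
Step 3: Elongation = 0.171206 * 100 = 17.1206% ≈ 17.1%

17.1%


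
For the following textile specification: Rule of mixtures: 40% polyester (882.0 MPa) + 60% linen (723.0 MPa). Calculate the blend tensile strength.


Formula: Blend property = (fraction_A * property_A) + (fraction_B * property_B)
Step 1: Contribution A = 40/100 * 882.0 MPa = 352.8 MPa
Step 2: Contribution B = 60/100 * 723.0 MPa = 433.8 MPa
Step 3: Blend tensile strength = 352.8 + 433.8 = 786.6 MPa

786.6 MPa


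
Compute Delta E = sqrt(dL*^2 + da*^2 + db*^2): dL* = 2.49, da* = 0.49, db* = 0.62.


Formula: Delta E = sqrt(dL*^2 + da*^2 + db*^2)
Step 1: dL*^2 = 2.49^2 = 6.2001
Step 2: da*^2 = 0.49^2 = 0.2401
Step 3: db*^2 = 0.62^2 = 0.3844
Step 4: Sum = 6.2001 + 0.2401 + 0.3844 = 6.8246
Step 5: Delta E = sqrt(6.8246) = 2.61

2.61 Delta E


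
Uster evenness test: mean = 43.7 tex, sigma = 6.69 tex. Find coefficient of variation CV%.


Formula: CV% = (standard deviation / mean) * 100
Step 1: Ratio = 6.69 / 43.7 = 0.153089
Step 2: CV% = 0.153089 * 100 = 15.3089% ≈ 15.3%

15.3%


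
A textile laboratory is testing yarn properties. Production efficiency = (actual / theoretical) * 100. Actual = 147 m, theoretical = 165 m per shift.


Formula: Efficiency% = (Actual output / Theoretical output) * 100
Efficiency% = (147 / 165) * 100
Efficiency% = 0.890909 * 100 = 89.0909% ≈ 89.1%

89.1%


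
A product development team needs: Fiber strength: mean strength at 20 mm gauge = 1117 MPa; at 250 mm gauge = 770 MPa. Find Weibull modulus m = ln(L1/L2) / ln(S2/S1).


Formula: m = ln(L1/L2) / ln(S2/S1)
Step 1: ln(L1/L2) = ln(20/250) = -2.52573
Step 2: S2/S1 = 770/1117 = 0.68935
Step 3: ln(S2/S1) = ln(0.68935) = -0.37201
Step 4: m = -2.52573 / -0.37201 = 6.79

6.79 (Weibull m)


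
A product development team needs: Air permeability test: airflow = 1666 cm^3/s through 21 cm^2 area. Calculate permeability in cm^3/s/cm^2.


Formula: Air Permeability = Airflow / Test Area
AP = 1666 cm^3/s / 21 cm^2
AP = 79.3 cm^3/s/cm^2

79.3 cm^3/s/cm^2


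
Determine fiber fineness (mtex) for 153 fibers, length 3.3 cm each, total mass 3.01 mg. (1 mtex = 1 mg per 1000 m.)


Formula: fineness (mtex) = mass (mg) / total length (km) = (mass_mg / total_length_m) * 1000
Step 1: Convert fiber length: 3.3 cm = 0.033 m
Step 2: Total fiber length = 153 * 0.033 = 5.049 m
Step 3: Linear density = 3.01 mg / 5.049 m = 0.5962 mg/m
Step 4: fineness = 0.5962 * 1000 = 596.2 mtex

596.2 mtex


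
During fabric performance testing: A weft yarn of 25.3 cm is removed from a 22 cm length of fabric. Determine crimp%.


Formula: Crimp% = ((L_yarn - L_fabric) / L_fabric) * 100
Step 1: Extension = 25.3 - 22 = 3.3 cm
Step 2: Crimp% = (3.3 / 22) * 100
Step 3: Crimp% = 0.15 * 100 = 15.0%

15.0%


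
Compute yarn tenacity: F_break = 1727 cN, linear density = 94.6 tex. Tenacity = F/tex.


Formula: Tenacity = Breaking force / Linear density
Tenacity = 1727 cN / 94.6 tex
Tenacity = 18.26 cN/tex

18.26 cN/tex


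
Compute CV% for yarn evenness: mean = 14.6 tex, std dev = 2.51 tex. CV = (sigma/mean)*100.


Formula: CV% = (standard deviation / mean) * 100
Step 1: Ratio = 2.51 / 14.6 = 0.171918
Step 2: CV% = 0.171918 * 100 = 17.1918% ≈ 17.2%

17.2%


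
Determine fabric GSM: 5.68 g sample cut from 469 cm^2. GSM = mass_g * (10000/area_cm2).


Formula: GSM = mass_g / area_m2
Step 1: Convert area: 469 cm^2 = 469 / 10000 = 0.0469 m^2
Step 2: GSM = 5.68 g / 0.0469 m^2 = 121.1 g/m^2

121.1 g/m^2


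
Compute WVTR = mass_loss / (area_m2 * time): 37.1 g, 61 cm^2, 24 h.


Formula: WVTR = mass_loss / (area * time)
Step 1: Convert area: 61 cm^2 = 0.0061 m^2
Step 2: WVTR = 37.1 g / (0.0061 m^2 * 24 h)
Step 3: WVTR = 37.1 / 0.1464 = 253.4 g/m^2/h

253.4 g/m^2/h


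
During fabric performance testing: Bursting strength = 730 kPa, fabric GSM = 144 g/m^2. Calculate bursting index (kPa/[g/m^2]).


Formula: Bursting Index = Bursting Strength / Fabric GSM
BI = 730 kPa / 144 g/m^2
BI = 5.069 kPa/(g/m^2)

5.069 kPa/(g/m^2)


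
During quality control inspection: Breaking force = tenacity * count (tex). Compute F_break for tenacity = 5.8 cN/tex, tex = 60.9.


Formula: Breaking force = Tenacity * Linear density
F = 5.8 cN/tex * 60.9 tex
F = 353.22 cN

353.22 cN


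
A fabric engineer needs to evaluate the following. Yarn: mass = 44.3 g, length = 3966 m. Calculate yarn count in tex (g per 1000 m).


Formula: Tex = (mass_g / length_m) * 1000
Substituting: Tex = (44.3 / 3966) * 1000
Intermediate: 44.3 / 3966 = 0.01116994 g/m
Tex = 0.01116994 * 1000 = 11.17 tex

11.17 tex


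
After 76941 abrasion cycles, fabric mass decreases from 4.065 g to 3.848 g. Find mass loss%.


Formula: Mass loss% = ((m_before - m_after) / m_before) * 100
Step 1: Mass loss = 4.065 - 3.848 = 0.217 g
Step 2: Ratio = 0.217 / 4.065 = 0.0533825
Step 3: Mass loss% = 0.0533825 * 100 = 5.33825% ≈ 5.34%

5.34%


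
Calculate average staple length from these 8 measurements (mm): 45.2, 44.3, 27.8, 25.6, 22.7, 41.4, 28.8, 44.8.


Formula: Mean = sum of lengths / count
Sum = 45.2 + 44.3 + 27.8 + 25.6 + 22.7 + 41.4 + 28.8 + 44.8
Sum = 280.6 mm
Mean = 280.6 / 8 = 35.08 mm

35.08 mm


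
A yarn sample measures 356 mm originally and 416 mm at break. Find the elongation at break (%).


Formula: Elongation (%) = ((L_break - L0) / L0) * 100
Step 1: Extension = 416 - 356 = 60 mm
Step 2: Elongation = (60 / 356) * 100
Step 3: Elongation = 0.168539 * 100 = 16.8539% ≈ 16.9%

16.9%


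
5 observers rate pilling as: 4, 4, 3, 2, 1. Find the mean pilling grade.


Formula: Mean = sum / count
Sum = 4 + 4 + 3 + 2 + 1 = 14
Mean = 14 / 5 = 2.8

2.8


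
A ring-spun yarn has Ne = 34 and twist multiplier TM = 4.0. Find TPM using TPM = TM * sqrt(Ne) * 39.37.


Formula: TPM = TM * sqrt(Ne) * 39.37
Step 1: sqrt(Ne) = sqrt(34) = 5.831
Step 2: TM * sqrt(Ne) = 4.0 * 5.831 = 23.324
Step 3: TPM = 23.324 * 39.37 = 918 twists/m

918 twists/m


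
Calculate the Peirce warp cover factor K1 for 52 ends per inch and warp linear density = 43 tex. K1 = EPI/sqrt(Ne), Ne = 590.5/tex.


Formula: K1 = EPI / sqrt(Ne), with Ne = 590.5 / tex_warp
Step 1: Ne = 590.5 / 43 = 13.733
Step 2: sqrt(Ne) = sqrt(13.733) = 3.7058
Step 3: K1 = 52 / 3.7058 = 14.0

14.0


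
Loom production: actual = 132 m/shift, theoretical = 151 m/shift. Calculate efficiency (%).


Formula: Efficiency% = (Actual output / Theoretical output) * 100
Efficiency% = (132 / 151) * 100
Efficiency% = 0.874172 * 100 = 87.4172% ≈ 87.4%

87.4%


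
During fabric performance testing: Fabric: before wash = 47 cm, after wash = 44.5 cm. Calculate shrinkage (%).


Formula: Shrinkage% = ((L_before - L_after) / L_before) * 100
Step 1: Shrinkage = 47 - 44.5 = 2.5 cm
Step 2: Shrinkage% = (2.5 / 47) * 100
Step 3: Shrinkage% = 0.053191 * 100 = 5.3191% ≈ 5.3%

5.3%


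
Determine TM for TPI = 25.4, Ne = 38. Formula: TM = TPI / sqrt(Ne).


Formula: TM = TPI / sqrt(Ne)
Step 1: sqrt(Ne) = sqrt(38) = 6.1644
Step 2: TM = 25.4 / 6.1644 = 4.12

4.12 TM


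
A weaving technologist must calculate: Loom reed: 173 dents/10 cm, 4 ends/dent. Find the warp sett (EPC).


Formula: EPC = (dents per 10 cm * ends per dent) / 10
Step 1: Total ends per 10 cm = 173 * 4 = 692
Step 2: EPC = 692 / 10 = 69.2 ends/cm

69.2 ends/cm


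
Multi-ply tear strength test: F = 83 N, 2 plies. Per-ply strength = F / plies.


Formula: Per-ply strength = Total force / Number of plies
Per-ply = 83 N / 2
Per-ply = 41.5 N

41.5 N


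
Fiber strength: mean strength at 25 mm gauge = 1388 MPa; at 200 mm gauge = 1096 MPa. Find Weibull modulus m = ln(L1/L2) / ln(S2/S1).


Formula: m = ln(L1/L2) / ln(S2/S1)
Step 1: ln(L1/L2) = ln(25/200) = -2.07944
Step 2: S2/S1 = 1096/1388 = 0.78963
Step 3: ln(S2/S1) = ln(0.78963) = -0.23619
Step 4: m = -2.07944 / -0.23619 = 8.80

8.80 (Weibull m)


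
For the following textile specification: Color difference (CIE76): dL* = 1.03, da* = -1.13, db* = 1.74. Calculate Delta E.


Formula: Delta E = sqrt(dL*^2 + da*^2 + db*^2)
Step 1: dL*^2 = 1.03^2 = 1.0609
Step 2: da*^2 = (-1.13)^2 = 1.2769
Step 3: db*^2 = 1.74^2 = 3.0276
Step 4: Sum = 1.0609 + 1.2769 + 3.0276 = 5.3654
Step 5: Delta E = sqrt(5.3654) = 2.32

2.32 Delta E


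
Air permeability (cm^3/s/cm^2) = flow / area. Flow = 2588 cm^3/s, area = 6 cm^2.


Formula: Air Permeability = Airflow / Test Area
AP = 2588 cm^3/s / 6 cm^2
AP = 431.3 cm^3/s/cm^2

431.3 cm^3/s/cm^2


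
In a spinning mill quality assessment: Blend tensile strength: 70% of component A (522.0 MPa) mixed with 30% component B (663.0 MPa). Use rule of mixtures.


Formula: Blend property = (fraction_A * property_A) + (fraction_B * property_B)
Step 1: Contribution A = 70/100 * 522.0 MPa = 365.4 MPa
Step 2: Contribution B = 30/100 * 663.0 MPa = 198.9 MPa
Step 3: Blend tensile strength = 365.4 + 198.9 = 564.3 MPa

564.3 MPa


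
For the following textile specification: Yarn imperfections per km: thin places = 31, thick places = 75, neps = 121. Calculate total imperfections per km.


Formula: Total = thin places + thick places + neps
Total = 31 + 75 + 121
Total = 227 imperfections/km

227 imperfections/km


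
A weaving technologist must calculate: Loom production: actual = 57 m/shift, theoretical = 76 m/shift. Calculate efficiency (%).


Formula: Efficiency% = (Actual output / Theoretical output) * 100
Efficiency% = (57 / 76) * 100
Efficiency% = 0.75 * 100 = 75.0%

75.0%


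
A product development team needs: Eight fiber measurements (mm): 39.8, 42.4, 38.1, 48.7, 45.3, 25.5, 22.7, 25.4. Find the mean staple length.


Formula: Mean = sum of lengths / count
Sum = 39.8 + 42.4 + 38.1 + 48.7 + 45.3 + 25.5 + 22.7 + 25.4
Sum = 287.9 mm
Mean = 287.9 / 8 = 35.99 mm

35.99 mm


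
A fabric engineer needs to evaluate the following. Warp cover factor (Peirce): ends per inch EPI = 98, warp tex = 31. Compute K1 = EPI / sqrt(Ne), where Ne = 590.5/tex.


Formula: K1 = EPI / sqrt(Ne), with Ne = 590.5 / tex_warp
Step 1: Ne = 590.5 / 31 = 19.048
Step 2: sqrt(Ne) = sqrt(19.048) = 4.3644
Step 3: K1 = 98 / 4.3644 = 22.5

22.5


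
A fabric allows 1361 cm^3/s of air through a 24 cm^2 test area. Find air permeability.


Formula: Air Permeability = Airflow / Test Area
AP = 1361 cm^3/s / 24 cm^2
AP = 56.7 cm^3/s/cm^2

56.7 cm^3/s/cm^2


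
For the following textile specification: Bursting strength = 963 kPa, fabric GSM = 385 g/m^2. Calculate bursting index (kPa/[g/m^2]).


Formula: Bursting Index = Bursting Strength / Fabric GSM
BI = 963 kPa / 385 g/m^2
BI = 2.501 kPa/(g/m^2)

2.501 kPa/(g/m^2)


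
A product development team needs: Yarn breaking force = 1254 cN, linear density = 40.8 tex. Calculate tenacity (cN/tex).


Formula: Tenacity = Breaking force / Linear density
Tenacity = 1254 cN / 40.8 tex
Tenacity = 30.74 cN/tex

30.74 cN/tex


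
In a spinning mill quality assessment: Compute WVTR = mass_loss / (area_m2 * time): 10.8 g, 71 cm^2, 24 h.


Formula: WVTR = mass_loss / (area * time)
Step 1: Convert area: 71 cm^2 = 0.0071 m^2
Step 2: WVTR = 10.8 g / (0.0071 m^2 * 24 h)
Step 3: WVTR = 10.8 / 0.1704 = 63.4 g/m^2/h

63.4 g/m^2/h


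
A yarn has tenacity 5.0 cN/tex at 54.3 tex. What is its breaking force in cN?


Formula: Breaking force = Tenacity * Linear density
F = 5.0 cN/tex * 54.3 tex
F = 271.50 cN

271.50 cN


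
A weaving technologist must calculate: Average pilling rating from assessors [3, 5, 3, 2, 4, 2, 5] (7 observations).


Formula: Mean = sum / count
Sum = 3 + 5 + 3 + 2 + 4 + 2 + 5 = 24
Mean = 24 / 7 = 3.4

3.4


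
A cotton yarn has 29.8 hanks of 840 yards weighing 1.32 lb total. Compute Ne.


Formula: Ne = hanks / mass_lb
Substituting: Ne = 29.8 / 1.32
Ne = 22.6

22.6 Ne


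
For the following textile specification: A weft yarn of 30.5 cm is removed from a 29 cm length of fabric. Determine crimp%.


Formula: Crimp% = ((L_yarn - L_fabric) / L_fabric) * 100
Step 1: Extension = 30.5 - 29 = 1.5 cm
Step 2: Crimp% = (1.5 / 29) * 100
Step 3: Crimp% = 0.051724 * 100 = 5.1724% ≈ 5.2%

5.2%


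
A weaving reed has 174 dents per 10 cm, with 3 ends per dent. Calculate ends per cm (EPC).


Formula: EPC = (dents per 10 cm * ends per dent) / 10
Step 1: Total ends per 10 cm = 174 * 3 = 522
Step 2: EPC = 522 / 10 = 52.2 ends/cm

52.2 ends/cm


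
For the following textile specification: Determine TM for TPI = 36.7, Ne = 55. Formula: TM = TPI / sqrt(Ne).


Formula: TM = TPI / sqrt(Ne)
Step 1: sqrt(Ne) = sqrt(55) = 7.4162
Step 2: TM = 36.7 / 7.4162 = 4.95

4.95 TM


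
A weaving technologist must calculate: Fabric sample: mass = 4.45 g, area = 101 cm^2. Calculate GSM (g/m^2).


Formula: GSM = mass_g / area_m2
Step 1: Convert area: 101 cm^2 = 101 / 10000 = 0.0101 m^2
Step 2: GSM = 4.45 g / 0.0101 m^2 = 440.6 g/m^2

440.6 g/m^2


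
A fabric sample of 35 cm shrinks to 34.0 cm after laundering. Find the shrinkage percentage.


Formula: Shrinkage% = ((L_before - L_after) / L_before) * 100
Step 1: Shrinkage = 35 - 34.0 = 1.0 cm
Step 2: Shrinkage% = (1.0 / 35) * 100
Step 3: Shrinkage% = 0.028571 * 100 = 2.8571% ≈ 2.9%

2.9%


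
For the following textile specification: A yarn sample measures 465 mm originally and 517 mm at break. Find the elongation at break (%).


Formula: Elongation (%) = ((L_break - L0) / L0) * 100
Step 1: Extension = 517 - 465 = 52 mm
Step 2: Elongation = (52 / 465) * 100
Step 3: Elongation = 0.111828 * 100 = 11.1828% ≈ 11.2%

11.2%


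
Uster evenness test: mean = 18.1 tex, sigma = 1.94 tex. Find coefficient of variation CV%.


Formula: CV% = (standard deviation / mean) * 100
Step 1: Ratio = 1.94 / 18.1 = 0.107182
Step 2: CV% = 0.107182 * 100 = 10.7182% ≈ 10.7%

10.7%


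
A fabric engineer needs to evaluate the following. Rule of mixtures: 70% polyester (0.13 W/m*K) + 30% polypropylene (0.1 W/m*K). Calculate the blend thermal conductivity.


Formula: Blend property = (fraction_A * property_A) + (fraction_B * property_B)
Step 1: Contribution A = 70/100 * 0.13 W/m*K = 0.091 W/m*K
Step 2: Contribution B = 30/100 * 0.1 W/m*K = 0.03 W/m*K
Step 3: Blend thermal conductivity = 0.091 + 0.03 = 0.121 W/m*K

0.121 W/m*K


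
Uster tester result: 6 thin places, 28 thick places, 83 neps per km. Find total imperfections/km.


Formula: Total = thin places + thick places + neps
Total = 6 + 28 + 83
Total = 117 imperfections/km

117 imperfections/km


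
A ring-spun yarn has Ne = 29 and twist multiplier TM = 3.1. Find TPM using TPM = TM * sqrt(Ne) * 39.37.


Formula: TPM = TM * sqrt(Ne) * 39.37
Step 1: sqrt(Ne) = sqrt(29) = 5.3852
Step 2: TM * sqrt(Ne) = 3.1 * 5.3852 = 16.6941
Step 3: TPM = 16.6941 * 39.37 = 657 twists/m

657 twists/m


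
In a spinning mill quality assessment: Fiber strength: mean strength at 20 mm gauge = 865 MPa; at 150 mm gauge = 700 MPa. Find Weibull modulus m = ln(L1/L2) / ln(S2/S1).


Formula: m = ln(L1/L2) / ln(S2/S1)
Step 1: ln(L1/L2) = ln(20/150) = -2.01490
Step 2: S2/S1 = 700/865 = 0.80925
Step 3: ln(S2/S1) = ln(0.80925) = -0.21165
Step 4: m = -2.01490 / -0.21165 = 9.52

9.52 (Weibull m)


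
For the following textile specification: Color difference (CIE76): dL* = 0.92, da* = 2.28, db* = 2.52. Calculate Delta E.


Formula: Delta E = sqrt(dL*^2 + da*^2 + db*^2)
Step 1: dL*^2 = 0.92^2 = 0.8464
Step 2: da*^2 = 2.28^2 = 5.1984
Step 3: db*^2 = 2.52^2 = 6.3504
Step 4: Sum = 0.8464 + 5.1984 + 6.3504 = 12.3952
Step 5: Delta E = sqrt(12.3952) = 3.52

3.52 Delta E


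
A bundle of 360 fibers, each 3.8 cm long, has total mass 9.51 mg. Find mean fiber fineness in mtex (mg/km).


Formula: fineness (mtex) = mass (mg) / total length (km) = (mass_mg / total_length_m) * 1000
Step 1: Convert fiber length: 3.8 cm = 0.038 m
Step 2: Total fiber length = 360 * 0.038 = 13.68 m
Step 3: Linear density = 9.51 mg / 13.68 m = 0.6952 mg/m
Step 4: fineness = 0.6952 * 1000 = 695.2 mtex

695.2 mtex


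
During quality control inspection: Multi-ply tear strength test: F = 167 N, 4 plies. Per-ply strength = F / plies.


Formula: Per-ply strength = Total force / Number of plies
Per-ply = 167 N / 4
Per-ply = 41.75 N

41.75 N


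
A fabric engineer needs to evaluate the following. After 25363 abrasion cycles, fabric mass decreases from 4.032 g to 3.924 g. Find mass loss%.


Formula: Mass loss% = ((m_before - m_after) / m_before) * 100
Step 1: Mass loss = 4.032 - 3.924 = 0.108 g
Step 2: Ratio = 0.108 / 4.032 = 0.0267857
Step 3: Mass loss% = 0.0267857 * 100 = 2.67857% ≈ 2.68%

2.68%


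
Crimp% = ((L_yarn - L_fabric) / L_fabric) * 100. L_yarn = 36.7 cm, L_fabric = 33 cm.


Formula: Crimp% = ((L_yarn - L_fabric) / L_fabric) * 100
Step 1: Extension = 36.7 - 33 = 3.7 cm
Step 2: Crimp% = (3.7 / 33) * 100
Step 3: Crimp% = 0.112121 * 100 = 11.2121% ≈ 11.2%

11.2%


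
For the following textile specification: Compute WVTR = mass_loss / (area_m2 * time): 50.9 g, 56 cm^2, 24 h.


Formula: WVTR = mass_loss / (area * time)
Step 1: Convert area: 56 cm^2 = 0.0056 m^2
Step 2: WVTR = 50.9 g / (0.0056 m^2 * 24 h)
Step 3: WVTR = 50.9 / 0.1344 = 378.7 g/m^2/h

378.7 g/m^2/h


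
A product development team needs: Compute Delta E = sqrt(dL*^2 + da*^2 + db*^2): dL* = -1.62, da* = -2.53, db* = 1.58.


Formula: Delta E = sqrt(dL*^2 + da*^2 + db*^2)
Step 1: dL*^2 = (-1.62)^2 = 2.6244
Step 2: da*^2 = (-2.53)^2 = 6.4009
Step 3: db*^2 = 1.58^2 = 2.4964
Step 4: Sum = 2.6244 + 6.4009 + 2.4964 = 11.5217
Step 5: Delta E = sqrt(11.5217) = 3.39

3.39 Delta E


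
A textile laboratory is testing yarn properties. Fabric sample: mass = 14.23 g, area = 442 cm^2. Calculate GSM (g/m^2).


Formula: GSM = mass_g / area_m2
Step 1: Convert area: 442 cm^2 = 442 / 10000 = 0.0442 m^2
Step 2: GSM = 14.23 g / 0.0442 m^2 = 321.9 g/m^2

321.9 g/m^2


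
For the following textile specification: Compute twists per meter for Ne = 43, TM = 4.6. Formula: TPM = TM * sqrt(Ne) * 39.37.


Formula: TPM = TM * sqrt(Ne) * 39.37
Step 1: sqrt(Ne) = sqrt(43) = 6.5574
Step 2: TM * sqrt(Ne) = 4.6 * 6.5574 = 30.164
Step 3: TPM = 30.164 * 39.37 = 1188 twists/m

1188 twists/m


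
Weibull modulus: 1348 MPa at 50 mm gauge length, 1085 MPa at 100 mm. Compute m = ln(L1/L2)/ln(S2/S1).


Formula: m = ln(L1/L2) / ln(S2/S1)
Step 1: ln(L1/L2) = ln(50/100) = -0.69315
Step 2: S2/S1 = 1085/1348 = 0.8049
Step 3: ln(S2/S1) = ln(0.8049) = -0.21704
Step 4: m = -0.69315 / -0.21704 = 3.19

3.19 (Weibull m)


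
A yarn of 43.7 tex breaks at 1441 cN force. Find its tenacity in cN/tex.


Formula: Tenacity = Breaking force / Linear density
Tenacity = 1441 cN / 43.7 tex
Tenacity = 32.97 cN/tex

32.97 cN/tex


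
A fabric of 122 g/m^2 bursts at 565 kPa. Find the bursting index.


Formula: Bursting Index = Bursting Strength / Fabric GSM
BI = 565 kPa / 122 g/m^2
BI = 4.631 kPa/(g/m^2)

4.631 kPa/(g/m^2)


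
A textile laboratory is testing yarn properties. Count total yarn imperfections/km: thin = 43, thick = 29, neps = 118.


Formula: Total = thin places + thick places + neps
Total = 43 + 29 + 118
Total = 190 imperfections/km

190 imperfections/km


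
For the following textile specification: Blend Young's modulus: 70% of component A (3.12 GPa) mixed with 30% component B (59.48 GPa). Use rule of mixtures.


Formula: Blend property = (fraction_A * property_A) + (fraction_B * property_B)
Step 1: Contribution A = 70/100 * 3.12 GPa = 2.184 GPa
Step 2: Contribution B = 30/100 * 59.48 GPa = 17.844 GPa
Step 3: Blend Young's modulus = 2.184 + 17.844 = 20.028 GPa

20.028 GPa


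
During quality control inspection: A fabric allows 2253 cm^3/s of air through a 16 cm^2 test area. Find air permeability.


Formula: Air Permeability = Airflow / Test Area
AP = 2253 cm^3/s / 16 cm^2
AP = 140.8 cm^3/s/cm^2

140.8 cm^3/s/cm^2


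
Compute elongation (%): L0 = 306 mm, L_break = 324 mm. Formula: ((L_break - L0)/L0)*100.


Formula: Elongation (%) = ((L_break - L0) / L0) * 100
Step 1: Extension = 324 - 306 = 18 mm
Step 2: Elongation = (18 / 306) * 100
Step 3: Elongation = 0.058824 * 100 = 5.8824% ≈ 5.9%

5.9%


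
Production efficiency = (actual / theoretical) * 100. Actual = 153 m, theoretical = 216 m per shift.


Formula: Efficiency% = (Actual output / Theoretical output) * 100
Efficiency% = (153 / 216) * 100
Efficiency% = 0.708333 * 100 = 70.8333% ≈ 70.8%

70.8%


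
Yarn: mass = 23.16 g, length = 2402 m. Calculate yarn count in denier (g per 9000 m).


Formula: den = (mass_g / length_m) * 9000
Substituting: den = (23.16 / 2402) * 9000
Intermediate: 23.16 / 2402 = 0.00964197 g/m
den = 0.00964197 * 9000 = 86.8 denier

86.8 denier


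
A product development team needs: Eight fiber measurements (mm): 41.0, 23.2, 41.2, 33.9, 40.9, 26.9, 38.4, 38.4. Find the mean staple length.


Formula: Mean = sum of lengths / count
Sum = 41.0 + 23.2 + 41.2 + 33.9 + 40.9 + 26.9 + 38.4 + 38.4
Sum = 283.9 mm
Mean = 283.9 / 8 = 35.49 mm

35.49 mm


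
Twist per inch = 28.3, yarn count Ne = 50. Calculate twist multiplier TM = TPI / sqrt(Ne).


Formula: TM = TPI / sqrt(Ne)
Step 1: sqrt(Ne) = sqrt(50) = 7.0711
Step 2: TM = 28.3 / 7.0711 = 4.00

4.00 TM


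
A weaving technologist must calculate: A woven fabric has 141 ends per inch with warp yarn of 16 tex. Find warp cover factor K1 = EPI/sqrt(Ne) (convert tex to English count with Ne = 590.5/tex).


Formula: K1 = EPI / sqrt(Ne), with Ne = 590.5 / tex_warp
Step 1: Ne = 590.5 / 16 = 36.906
Step 2: sqrt(Ne) = sqrt(36.906) = 6.075
Step 3: K1 = 141 / 6.075 = 23.2

23.2


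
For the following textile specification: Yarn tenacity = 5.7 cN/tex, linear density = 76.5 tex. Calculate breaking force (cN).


Formula: Breaking force = Tenacity * Linear density
F = 5.7 cN/tex * 76.5 tex
F = 436.05 cN

436.05 cN


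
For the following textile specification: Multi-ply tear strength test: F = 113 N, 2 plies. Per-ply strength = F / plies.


Formula: Per-ply strength = Total force / Number of plies
Per-ply = 113 N / 2
Per-ply = 56.5 N

56.5 N


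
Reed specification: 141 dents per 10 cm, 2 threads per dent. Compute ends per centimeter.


Formula: EPC = (dents per 10 cm * ends per dent) / 10
Step 1: Total ends per 10 cm = 141 * 2 = 282
Step 2: EPC = 282 / 10 = 28.2 ends/cm

28.2 ends/cm


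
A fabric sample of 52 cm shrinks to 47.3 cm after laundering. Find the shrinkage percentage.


Formula: Shrinkage% = ((L_before - L_after) / L_before) * 100
Step 1: Shrinkage = 52 - 47.3 = 4.7 cm
Step 2: Shrinkage% = (4.7 / 52) * 100
Step 3: Shrinkage% = 0.090385 * 100 = 9.0385% ≈ 9.0%

9.0%


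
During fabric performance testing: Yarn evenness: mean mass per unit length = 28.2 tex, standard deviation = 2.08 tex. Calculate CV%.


Formula: CV% = (standard deviation / mean) * 100
Step 1: Ratio = 2.08 / 28.2 = 0.073759
Step 2: CV% = 0.073759 * 100 = 7.3759% ≈ 7.4%

7.4%


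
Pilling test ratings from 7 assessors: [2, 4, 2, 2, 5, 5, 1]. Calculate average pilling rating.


Formula: Mean = sum / count
Sum = 2 + 4 + 2 + 2 + 5 + 5 + 1 = 21
Mean = 21 / 7 = 3.0

3.0


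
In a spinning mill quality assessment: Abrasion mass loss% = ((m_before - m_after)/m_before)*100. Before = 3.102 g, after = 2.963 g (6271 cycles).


Formula: Mass loss% = ((m_before - m_after) / m_before) * 100
Step 1: Mass loss = 3.102 - 2.963 = 0.139 g
Step 2: Ratio = 0.139 / 3.102 = 0.0448098
Step 3: Mass loss% = 0.0448098 * 100 = 4.48098% ≈ 4.48%

4.48%


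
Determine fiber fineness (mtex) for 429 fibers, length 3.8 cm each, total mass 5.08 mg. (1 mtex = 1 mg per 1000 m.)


Formula: fineness (mtex) = mass (mg) / total length (km) = (mass_mg / total_length_m) * 1000
Step 1: Convert fiber length: 3.8 cm = 0.038 m
Step 2: Total fiber length = 429 * 0.038 = 16.302 m
Step 3: Linear density = 5.08 mg / 16.302 m = 0.3116 mg/m
Step 4: fineness = 0.3116 * 1000 = 311.6 mtex

311.6 mtex


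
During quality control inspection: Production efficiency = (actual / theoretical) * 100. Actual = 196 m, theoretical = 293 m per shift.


Formula: Efficiency% = (Actual output / Theoretical output) * 100
Efficiency% = (196 / 293) * 100
Efficiency% = 0.668942 * 100 = 66.8942% ≈ 66.9%

66.9%


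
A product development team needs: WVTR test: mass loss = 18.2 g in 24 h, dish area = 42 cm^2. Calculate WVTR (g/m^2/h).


Formula: WVTR = mass_loss / (area * time)
Step 1: Convert area: 42 cm^2 = 0.0042 m^2
Step 2: WVTR = 18.2 g / (0.0042 m^2 * 24 h)
Step 3: WVTR = 18.2 / 0.1008 = 180.6 g/m^2/h

180.6 g/m^2/h


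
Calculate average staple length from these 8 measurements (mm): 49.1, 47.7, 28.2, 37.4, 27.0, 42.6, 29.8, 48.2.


Formula: Mean = sum of lengths / count
Sum = 49.1 + 47.7 + 28.2 + 37.4 + 27.0 + 42.6 + 29.8 + 48.2
Sum = 310.0 mm
Mean = 310.0 / 8 = 38.75 mm

38.75 mm


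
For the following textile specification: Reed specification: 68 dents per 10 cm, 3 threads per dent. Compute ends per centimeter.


Formula: EPC = (dents per 10 cm * ends per dent) / 10
Step 1: Total ends per 10 cm = 68 * 3 = 204
Step 2: EPC = 204 / 10 = 20.4 ends/cm

20.4 ends/cm


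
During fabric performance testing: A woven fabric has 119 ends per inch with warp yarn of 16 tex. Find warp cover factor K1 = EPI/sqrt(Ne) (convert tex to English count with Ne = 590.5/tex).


Formula: K1 = EPI / sqrt(Ne), with Ne = 590.5 / tex_warp
Step 1: Ne = 590.5 / 16 = 36.906
Step 2: sqrt(Ne) = sqrt(36.906) = 6.075
Step 3: K1 = 119 / 6.075 = 19.6

19.6


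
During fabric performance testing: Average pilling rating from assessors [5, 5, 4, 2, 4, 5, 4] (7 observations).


Formula: Mean = sum / count
Sum = 5 + 5 + 4 + 2 + 4 + 5 + 4 = 29
Mean = 29 / 7 = 4.1

4.1


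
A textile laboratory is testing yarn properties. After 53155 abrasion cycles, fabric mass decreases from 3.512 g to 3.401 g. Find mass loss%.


Formula: Mass loss% = ((m_before - m_after) / m_before) * 100
Step 1: Mass loss = 3.512 - 3.401 = 0.111 g
Step 2: Ratio = 0.111 / 3.512 = 0.0316059
Step 3: Mass loss% = 0.0316059 * 100 = 3.16059% ≈ 3.16%

3.16%


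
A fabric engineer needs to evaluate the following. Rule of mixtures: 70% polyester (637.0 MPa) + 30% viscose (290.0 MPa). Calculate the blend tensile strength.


Formula: Blend property = (fraction_A * property_A) + (fraction_B * property_B)
Step 1: Contribution A = 70/100 * 637.0 MPa = 445.9 MPa
Step 2: Contribution B = 30/100 * 290.0 MPa = 87.0 MPa
Step 3: Blend tensile strength = 445.9 + 87.0 = 532.9 MPa

532.9 MPa


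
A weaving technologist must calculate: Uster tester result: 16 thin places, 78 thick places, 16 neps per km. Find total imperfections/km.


Formula: Total = thin places + thick places + neps
Total = 16 + 78 + 16
Total = 110 imperfections/km

110 imperfections/km


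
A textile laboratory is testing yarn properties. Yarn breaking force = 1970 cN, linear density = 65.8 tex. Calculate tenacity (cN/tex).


Formula: Tenacity = Breaking force / Linear density
Tenacity = 1970 cN / 65.8 tex
Tenacity = 29.94 cN/tex

29.94 cN/tex


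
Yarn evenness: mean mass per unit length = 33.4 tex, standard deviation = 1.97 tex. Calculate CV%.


Formula: CV% = (standard deviation / mean) * 100
Step 1: Ratio = 1.97 / 33.4 = 0.058982
Step 2: CV% = 0.058982 * 100 = 5.8982% ≈ 5.9%

5.9%


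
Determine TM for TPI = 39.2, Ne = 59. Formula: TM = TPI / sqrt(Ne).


Formula: TM = TPI / sqrt(Ne)
Step 1: sqrt(Ne) = sqrt(59) = 7.6811
Step 2: TM = 39.2 / 7.6811 = 5.10

5.10 TM


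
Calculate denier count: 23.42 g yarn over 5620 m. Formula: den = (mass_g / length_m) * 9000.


Formula: den = (mass_g / length_m) * 9000
Substituting: den = (23.42 / 5620) * 9000
Intermediate: 23.42 / 5620 = 0.00416726 g/m
den = 0.00416726 * 9000 = 37.5 denier

37.5 denier


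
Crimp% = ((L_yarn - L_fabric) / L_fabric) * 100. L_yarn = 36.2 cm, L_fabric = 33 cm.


Formula: Crimp% = ((L_yarn - L_fabric) / L_fabric) * 100
Step 1: Extension = 36.2 - 33 = 3.2 cm
Step 2: Crimp% = (3.2 / 33) * 100
Step 3: Crimp% = 0.09697 * 100 = 9.697% ≈ 9.7%

9.7%


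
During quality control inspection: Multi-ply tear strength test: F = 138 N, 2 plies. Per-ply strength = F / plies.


Formula: Per-ply strength = Total force / Number of plies
Per-ply = 138 N / 2
Per-ply = 69 N

69 N


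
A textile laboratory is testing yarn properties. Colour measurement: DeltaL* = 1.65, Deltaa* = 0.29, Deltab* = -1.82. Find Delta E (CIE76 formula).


Formula: Delta E = sqrt(dL*^2 + da*^2 + db*^2)
Step 1: dL*^2 = 1.65^2 = 2.7225
Step 2: da*^2 = 0.29^2 = 0.0841
Step 3: db*^2 = (-1.82)^2 = 3.3124
Step 4: Sum = 2.7225 + 0.0841 + 3.3124 = 6.119
Step 5: Delta E = sqrt(6.119) = 2.47

2.47 Delta E


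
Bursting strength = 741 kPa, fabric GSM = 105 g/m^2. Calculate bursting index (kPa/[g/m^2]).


Formula: Bursting Index = Bursting Strength / Fabric GSM
BI = 741 kPa / 105 g/m^2
BI = 7.057 kPa/(g/m^2)

7.057 kPa/(g/m^2)


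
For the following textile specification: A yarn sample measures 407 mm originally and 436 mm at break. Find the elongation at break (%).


Formula: Elongation (%) = ((L_break - L0) / L0) * 100
Step 1: Extension = 436 - 407 = 29 mm
Step 2: Elongation = (29 / 407) * 100
Step 3: Elongation = 0.071253 * 100 = 7.1253% ≈ 7.1%

7.1%


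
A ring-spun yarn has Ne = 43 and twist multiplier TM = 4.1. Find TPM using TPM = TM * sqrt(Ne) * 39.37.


Formula: TPM = TM * sqrt(Ne) * 39.37
Step 1: sqrt(Ne) = sqrt(43) = 6.5574
Step 2: TM * sqrt(Ne) = 4.1 * 6.5574 = 26.8853
Step 3: TPM = 26.8853 * 39.37 = 1058 twists/m

1058 twists/m


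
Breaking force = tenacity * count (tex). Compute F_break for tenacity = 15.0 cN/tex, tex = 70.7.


Formula: Breaking force = Tenacity * Linear density
F = 15.0 cN/tex * 70.7 tex
F = 1060.50 cN

1060.50 cN


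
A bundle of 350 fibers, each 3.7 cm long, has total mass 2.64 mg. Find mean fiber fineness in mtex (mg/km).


Formula: fineness (mtex) = mass (mg) / total length (km) = (mass_mg / total_length_m) * 1000
Step 1: Convert fiber length: 3.7 cm = 0.037 m
Step 2: Total fiber length = 350 * 0.037 = 12.95 m
Step 3: Linear density = 2.64 mg / 12.95 m = 0.2039 mg/m
Step 4: fineness = 0.2039 * 1000 = 203.9 mtex

203.9 mtex


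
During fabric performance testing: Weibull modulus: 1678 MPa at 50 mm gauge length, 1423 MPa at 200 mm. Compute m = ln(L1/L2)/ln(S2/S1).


Formula: m = ln(L1/L2) / ln(S2/S1)
Step 1: ln(L1/L2) = ln(50/200) = -1.38629
Step 2: S2/S1 = 1423/1678 = 0.84803
Step 3: ln(S2/S1) = ln(0.84803) = -0.16484
Step 4: m = -1.38629 / -0.16484 = 8.41

8.41 (Weibull m)


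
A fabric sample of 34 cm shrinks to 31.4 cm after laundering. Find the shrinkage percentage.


Formula: Shrinkage% = ((L_before - L_after) / L_before) * 100
Step 1: Shrinkage = 34 - 31.4 = 2.6 cm
Step 2: Shrinkage% = (2.6 / 34) * 100
Step 3: Shrinkage% = 0.076471 * 100 = 7.6471% ≈ 7.6%

7.6%


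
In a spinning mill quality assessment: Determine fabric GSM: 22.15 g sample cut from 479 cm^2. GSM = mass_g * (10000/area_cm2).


Formula: GSM = mass_g / area_m2
Step 1: Convert area: 479 cm^2 = 479 / 10000 = 0.0479 m^2
Step 2: GSM = 22.15 g / 0.0479 m^2 = 462.4 g/m^2

462.4 g/m^2


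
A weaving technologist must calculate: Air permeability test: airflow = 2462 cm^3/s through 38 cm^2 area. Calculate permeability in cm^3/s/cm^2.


Formula: Air Permeability = Airflow / Test Area
AP = 2462 cm^3/s / 38 cm^2
AP = 64.8 cm^3/s/cm^2

64.8 cm^3/s/cm^2


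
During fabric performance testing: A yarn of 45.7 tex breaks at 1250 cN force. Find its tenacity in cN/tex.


Formula: Tenacity = Breaking force / Linear density
Tenacity = 1250 cN / 45.7 tex
Tenacity = 27.35 cN/tex

27.35 cN/tex


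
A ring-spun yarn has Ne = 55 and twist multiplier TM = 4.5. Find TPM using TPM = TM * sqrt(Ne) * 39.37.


Formula: TPM = TM * sqrt(Ne) * 39.37
Step 1: sqrt(Ne) = sqrt(55) = 7.4162
Step 2: TM * sqrt(Ne) = 4.5 * 7.4162 = 33.3729
Step 3: TPM = 33.3729 * 39.37 = 1314 twists/m

1314 twists/m


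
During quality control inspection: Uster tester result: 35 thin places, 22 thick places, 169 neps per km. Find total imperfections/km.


Formula: Total = thin places + thick places + neps
Total = 35 + 22 + 169
Total = 226 imperfections/km

226 imperfections/km


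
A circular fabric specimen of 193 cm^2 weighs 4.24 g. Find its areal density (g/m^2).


Formula: GSM = mass_g / area_m2
Step 1: Convert area: 193 cm^2 = 193 / 10000 = 0.0193 m^2
Step 2: GSM = 4.24 g / 0.0193 m^2 = 219.7 g/m^2

219.7 g/m^2


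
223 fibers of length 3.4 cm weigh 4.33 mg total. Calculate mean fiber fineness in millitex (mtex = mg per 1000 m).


Formula: fineness (mtex) = mass (mg) / total length (km) = (mass_mg / total_length_m) * 1000
Step 1: Convert fiber length: 3.4 cm = 0.034 m
Step 2: Total fiber length = 223 * 0.034 = 7.582 m
Step 3: Linear density = 4.33 mg / 7.582 m = 0.5711 mg/m
Step 4: fineness = 0.5711 * 1000 = 571.1 mtex

571.1 mtex


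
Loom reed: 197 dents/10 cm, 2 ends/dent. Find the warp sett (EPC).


Formula: EPC = (dents per 10 cm * ends per dent) / 10
Step 1: Total ends per 10 cm = 197 * 2 = 394
Step 2: EPC = 394 / 10 = 39.4 ends/cm

39.4 ends/cm


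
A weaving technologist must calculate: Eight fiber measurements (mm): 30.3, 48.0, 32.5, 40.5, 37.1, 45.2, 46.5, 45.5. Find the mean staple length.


Formula: Mean = sum of lengths / count
Sum = 30.3 + 48.0 + 32.5 + 40.5 + 37.1 + 45.2 + 46.5 + 45.5
Sum = 325.6 mm
Mean = 325.6 / 8 = 40.70 mm

40.70 mm


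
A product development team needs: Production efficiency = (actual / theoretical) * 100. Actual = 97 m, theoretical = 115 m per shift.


Formula: Efficiency% = (Actual output / Theoretical output) * 100
Efficiency% = (97 / 115) * 100
Efficiency% = 0.843478 * 100 = 84.3478% ≈ 84.3%

84.3%


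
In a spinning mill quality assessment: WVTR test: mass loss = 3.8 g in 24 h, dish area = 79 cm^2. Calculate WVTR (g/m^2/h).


Formula: WVTR = mass_loss / (area * time)
Step 1: Convert area: 79 cm^2 = 0.0079 m^2
Step 2: WVTR = 3.8 g / (0.0079 m^2 * 24 h)
Step 3: WVTR = 3.8 / 0.1896 = 20.0 g/m^2/h

20.0 g/m^2/h


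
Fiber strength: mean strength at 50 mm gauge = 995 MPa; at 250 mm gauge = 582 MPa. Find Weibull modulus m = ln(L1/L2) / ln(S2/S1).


Formula: m = ln(L1/L2) / ln(S2/S1)
Step 1: ln(L1/L2) = ln(50/250) = -1.60944
Step 2: S2/S1 = 582/995 = 0.58492
Step 3: ln(S2/S1) = ln(0.58492) = -0.53628
Step 4: m = -1.60944 / -0.53628 = 3.00

3.00 (Weibull m)


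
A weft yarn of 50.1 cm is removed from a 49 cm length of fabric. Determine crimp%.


Formula: Crimp% = ((L_yarn - L_fabric) / L_fabric) * 100
Step 1: Extension = 50.1 - 49 = 1.1 cm
Step 2: Crimp% = (1.1 / 49) * 100
Step 3: Crimp% = 0.022449 * 100 = 2.2449% ≈ 2.2%

2.2%


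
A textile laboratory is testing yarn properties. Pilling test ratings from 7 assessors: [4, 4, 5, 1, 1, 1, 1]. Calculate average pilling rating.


Formula: Mean = sum / count
Sum = 4 + 4 + 5 + 1 + 1 + 1 + 1 = 17
Mean = 17 / 7 = 2.4

2.4


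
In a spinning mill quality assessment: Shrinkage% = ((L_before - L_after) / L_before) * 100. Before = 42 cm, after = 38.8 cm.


Formula: Shrinkage% = ((L_before - L_after) / L_before) * 100
Step 1: Shrinkage = 42 - 38.8 = 3.2 cm
Step 2: Shrinkage% = (3.2 / 42) * 100
Step 3: Shrinkage% = 0.07619 * 100 = 7.619% ≈ 7.6%

7.6%


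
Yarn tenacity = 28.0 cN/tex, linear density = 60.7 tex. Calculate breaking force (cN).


Formula: Breaking force = Tenacity * Linear density
F = 28.0 cN/tex * 60.7 tex
F = 1699.60 cN

1699.60 cN


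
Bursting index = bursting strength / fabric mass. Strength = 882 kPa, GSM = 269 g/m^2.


Formula: Bursting Index = Bursting Strength / Fabric GSM
BI = 882 kPa / 269 g/m^2
BI = 3.279 kPa/(g/m^2)

3.279 kPa/(g/m^2)


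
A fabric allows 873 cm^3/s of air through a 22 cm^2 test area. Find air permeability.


Formula: Air Permeability = Airflow / Test Area
AP = 873 cm^3/s / 22 cm^2
AP = 39.7 cm^3/s/cm^2

39.7 cm^3/s/cm^2


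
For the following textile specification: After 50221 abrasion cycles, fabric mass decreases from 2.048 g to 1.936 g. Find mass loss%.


Formula: Mass loss% = ((m_before - m_after) / m_before) * 100
Step 1: Mass loss = 2.048 - 1.936 = 0.112 g
Step 2: Ratio = 0.112 / 2.048 = 0.0546875
Step 3: Mass loss% = 0.0546875 * 100 = 5.46875% ≈ 5.47%

5.47%


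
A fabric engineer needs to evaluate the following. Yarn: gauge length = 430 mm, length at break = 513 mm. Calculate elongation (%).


Formula: Elongation (%) = ((L_break - L0) / L0) * 100
Step 1: Extension = 513 - 430 = 83 mm
Step 2: Elongation = (83 / 430) * 100
Step 3: Elongation = 0.193023 * 100 = 19.3023% ≈ 19.3%

19.3%


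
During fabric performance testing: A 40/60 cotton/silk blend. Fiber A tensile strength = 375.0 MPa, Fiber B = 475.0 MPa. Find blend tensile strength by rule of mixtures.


Formula: Blend property = (fraction_A * property_A) + (fraction_B * property_B)
Step 1: Contribution A = 40/100 * 375.0 MPa = 150.0 MPa
Step 2: Contribution B = 60/100 * 475.0 MPa = 285.0 MPa
Step 3: Blend tensile strength = 150.0 + 285.0 = 435.0 MPa

435.0 MPa


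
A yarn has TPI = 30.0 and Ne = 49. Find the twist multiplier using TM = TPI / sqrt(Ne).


Formula: TM = TPI / sqrt(Ne)
Step 1: sqrt(Ne) = sqrt(49) = 7
Step 2: TM = 30.0 / 7 = 4.29

4.29 TM


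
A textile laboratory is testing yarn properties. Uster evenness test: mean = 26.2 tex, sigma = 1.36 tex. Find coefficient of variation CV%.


Formula: CV% = (standard deviation / mean) * 100
Step 1: Ratio = 1.36 / 26.2 = 0.051908
Step 2: CV% = 0.051908 * 100 = 5.1908% ≈ 5.2%

5.2%


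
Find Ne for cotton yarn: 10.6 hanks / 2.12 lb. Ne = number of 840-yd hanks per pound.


Formula: Ne = hanks / mass_lb
Substituting: Ne = 10.6 / 2.12
Ne = 5.0

5.0 Ne


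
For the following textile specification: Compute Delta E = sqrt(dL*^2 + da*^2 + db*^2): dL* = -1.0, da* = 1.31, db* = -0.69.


Formula: Delta E = sqrt(dL*^2 + da*^2 + db*^2)
Step 1: dL*^2 = (-1.0)^2 = 1.0
Step 2: da*^2 = 1.31^2 = 1.7161
Step 3: db*^2 = (-0.69)^2 = 0.4761
Step 4: Sum = 1.0 + 1.7161 + 0.4761 = 3.1922
Step 5: Delta E = sqrt(3.1922) = 1.79

1.79 Delta E


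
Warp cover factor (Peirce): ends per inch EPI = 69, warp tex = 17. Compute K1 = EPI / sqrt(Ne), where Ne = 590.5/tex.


Formula: K1 = EPI / sqrt(Ne), with Ne = 590.5 / tex_warp
Step 1: Ne = 590.5 / 17 = 34.735
Step 2: sqrt(Ne) = sqrt(34.735) = 5.8936
Step 3: K1 = 69 / 5.8936 = 11.7

11.7


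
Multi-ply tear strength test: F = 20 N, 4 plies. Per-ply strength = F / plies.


Formula: Per-ply strength = Total force / Number of plies
Per-ply = 20 N / 4
Per-ply = 5 N

5 N


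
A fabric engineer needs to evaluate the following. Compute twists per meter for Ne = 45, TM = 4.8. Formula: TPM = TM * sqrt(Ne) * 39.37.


Formula: TPM = TM * sqrt(Ne) * 39.37
Step 1: sqrt(Ne) = sqrt(45) = 6.7082
Step 2: TM * sqrt(Ne) = 4.8 * 6.7082 = 32.1994
Step 3: TPM = 32.1994 * 39.37 = 1268 twists/m

1268 twists/m


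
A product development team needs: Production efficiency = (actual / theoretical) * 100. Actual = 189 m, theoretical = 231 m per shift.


Formula: Efficiency% = (Actual output / Theoretical output) * 100
Efficiency% = (189 / 231) * 100
Efficiency% = 0.818182 * 100 = 81.8182% ≈ 81.8%

81.8%


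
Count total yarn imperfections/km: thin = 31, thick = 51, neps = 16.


Formula: Total = thin places + thick places + neps
Total = 31 + 51 + 16
Total = 98 imperfections/km

98 imperfections/km


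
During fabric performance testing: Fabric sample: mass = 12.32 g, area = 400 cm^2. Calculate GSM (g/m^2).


Formula: GSM = mass_g / area_m2
Step 1: Convert area: 400 cm^2 = 400 / 10000 = 0.04 m^2
Step 2: GSM = 12.32 g / 0.04 m^2 = 308.0 g/m^2

308.0 g/m^2
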